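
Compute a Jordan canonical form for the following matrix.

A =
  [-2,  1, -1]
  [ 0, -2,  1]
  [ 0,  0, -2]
J_3(-2)

The characteristic polynomial is
  det(x·I − A) = x^3 + 6*x^2 + 12*x + 8 = (x + 2)^3

Eigenvalues and multiplicities (the geometric multiplicity of λ is n − rank(A − λI), which equals the number of Jordan blocks for λ):
  λ = -2: algebraic multiplicity = 3, geometric multiplicity = 1

Determining the block sizes for each eigenvalue:
  λ = -2: one block (gm = 1), so the single block has size am = 3 → block sizes [3]

Assembling the blocks gives a Jordan form
J =
  [-2,  1,  0]
  [ 0, -2,  1]
  [ 0,  0, -2]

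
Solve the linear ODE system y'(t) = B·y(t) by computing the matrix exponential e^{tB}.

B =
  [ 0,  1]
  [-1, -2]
e^{tB} =
  [t*exp(-t) + exp(-t), t*exp(-t)]
  [-t*exp(-t), -t*exp(-t) + exp(-t)]

Strategy: write B = P · J · P⁻¹ where J is a Jordan canonical form, so e^{tB} = P · e^{tJ} · P⁻¹, and e^{tJ} can be computed block-by-block.

B has Jordan form
J =
  [-1,  1]
  [ 0, -1]
(up to reordering of blocks).

Per-block formulas:
  For a 2×2 Jordan block J_2(-1): exp(t · J_2(-1)) = e^(-1t)·(I + t·N), where N is the 2×2 nilpotent shift.

After assembling e^{tJ} and conjugating by P, we get:

e^{tB} =
  [t*exp(-t) + exp(-t), t*exp(-t)]
  [-t*exp(-t), -t*exp(-t) + exp(-t)]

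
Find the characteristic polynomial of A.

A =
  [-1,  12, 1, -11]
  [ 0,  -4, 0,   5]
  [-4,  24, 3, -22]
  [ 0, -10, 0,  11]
x^4 - 9*x^3 + 21*x^2 - 19*x + 6

Expanding det(x·I − A) (e.g. by cofactor expansion or by noting that A is similar to its Jordan form J, which has the same characteristic polynomial as A) gives
  χ_A(x) = x^4 - 9*x^3 + 21*x^2 - 19*x + 6
which factors as (x - 6)*(x - 1)^3. The eigenvalues (with algebraic multiplicities) are λ = 1 with multiplicity 3, λ = 6 with multiplicity 1.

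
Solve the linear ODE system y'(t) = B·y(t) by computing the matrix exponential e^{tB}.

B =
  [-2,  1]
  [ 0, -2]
e^{tB} =
  [exp(-2*t), t*exp(-2*t)]
  [0, exp(-2*t)]

Strategy: write B = P · J · P⁻¹ where J is a Jordan canonical form, so e^{tB} = P · e^{tJ} · P⁻¹, and e^{tJ} can be computed block-by-block.

B has Jordan form
J =
  [-2,  1]
  [ 0, -2]
(up to reordering of blocks).

Per-block formulas:
  For a 2×2 Jordan block J_2(-2): exp(t · J_2(-2)) = e^(-2t)·(I + t·N), where N is the 2×2 nilpotent shift.

After assembling e^{tJ} and conjugating by P, we get:

e^{tB} =
  [exp(-2*t), t*exp(-2*t)]
  [0, exp(-2*t)]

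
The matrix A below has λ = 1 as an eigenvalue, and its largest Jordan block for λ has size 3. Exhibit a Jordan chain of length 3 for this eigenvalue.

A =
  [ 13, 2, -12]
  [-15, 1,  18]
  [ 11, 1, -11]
A Jordan chain for λ = 1 of length 3:
v_1 = (-18, 18, -15)ᵀ
v_2 = (12, -15, 11)ᵀ
v_3 = (1, 0, 0)ᵀ

Let N = A − (1)·I. We want v_3 with N^3 v_3 = 0 but N^2 v_3 ≠ 0; then v_{j-1} := N · v_j for j = 3, …, 2.

Pick v_3 = (1, 0, 0)ᵀ.
Then v_2 = N · v_3 = (12, -15, 11)ᵀ.
Then v_1 = N · v_2 = (-18, 18, -15)ᵀ.

Sanity check: (A − (1)·I) v_1 = (0, 0, 0)ᵀ = 0. ✓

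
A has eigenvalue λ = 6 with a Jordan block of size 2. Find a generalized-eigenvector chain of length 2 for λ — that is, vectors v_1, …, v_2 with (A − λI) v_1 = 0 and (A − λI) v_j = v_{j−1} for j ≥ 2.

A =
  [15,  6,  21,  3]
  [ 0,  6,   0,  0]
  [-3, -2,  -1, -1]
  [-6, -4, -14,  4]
A Jordan chain for λ = 6 of length 2:
v_1 = (9, 0, -3, -6)ᵀ
v_2 = (1, 0, 0, 0)ᵀ

Let N = A − (6)·I. We want v_2 with N^2 v_2 = 0 but N^1 v_2 ≠ 0; then v_{j-1} := N · v_j for j = 2, …, 2.

Pick v_2 = (1, 0, 0, 0)ᵀ.
Then v_1 = N · v_2 = (9, 0, -3, -6)ᵀ.

Sanity check: (A − (6)·I) v_1 = (0, 0, 0, 0)ᵀ = 0. ✓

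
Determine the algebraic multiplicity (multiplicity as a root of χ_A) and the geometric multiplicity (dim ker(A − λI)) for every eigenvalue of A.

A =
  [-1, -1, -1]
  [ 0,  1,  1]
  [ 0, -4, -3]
λ = -1: alg = 3, geom = 1

Step 1 — factor the characteristic polynomial to read off the algebraic multiplicities:
  χ_A(x) = (x + 1)^3

Step 2 — compute geometric multiplicities via the rank-nullity identity g(λ) = n − rank(A − λI):
  rank(A − (-1)·I) = 2, so dim ker(A − (-1)·I) = n − 2 = 1

Summary:
  λ = -1: algebraic multiplicity = 3, geometric multiplicity = 1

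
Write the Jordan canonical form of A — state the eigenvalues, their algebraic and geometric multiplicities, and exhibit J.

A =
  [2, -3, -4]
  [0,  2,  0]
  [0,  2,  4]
J_2(2) ⊕ J_1(4)

The characteristic polynomial is
  det(x·I − A) = x^3 - 8*x^2 + 20*x - 16 = (x - 4)*(x - 2)^2

Eigenvalues and multiplicities (the geometric multiplicity of λ is n − rank(A − λI), which equals the number of Jordan blocks for λ):
  λ = 2: algebraic multiplicity = 2, geometric multiplicity = 1
  λ = 4: algebraic multiplicity = 1, geometric multiplicity = 1

Determining the block sizes for each eigenvalue:
  λ = 2: one block (gm = 1), so the single block has size am = 2 → block sizes [2]
  λ = 4: one block (gm = 1), so the single block has size am = 1 → block sizes [1]

Assembling the blocks gives a Jordan form
J =
  [2, 1, 0]
  [0, 2, 0]
  [0, 0, 4]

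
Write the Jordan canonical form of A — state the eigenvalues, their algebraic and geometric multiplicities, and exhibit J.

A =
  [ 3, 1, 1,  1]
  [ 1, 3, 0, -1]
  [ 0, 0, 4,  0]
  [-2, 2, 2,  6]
J_3(4) ⊕ J_1(4)

The characteristic polynomial is
  det(x·I − A) = x^4 - 16*x^3 + 96*x^2 - 256*x + 256 = (x - 4)^4

Eigenvalues and multiplicities (the geometric multiplicity of λ is n − rank(A − λI), which equals the number of Jordan blocks for λ):
  λ = 4: algebraic multiplicity = 4, geometric multiplicity = 2

Determining the block sizes for each eigenvalue:
  λ = 4: with am = 4 and gm = 2, the partition is not yet determined (e.g. several partitions of 4 into 2 parts exist). Let N = A − (4)·I. Computing rank(N^1) = 2, rank(N^2) = 1, rank(N^3) = 0; the number of blocks of size ≥ j is rank(N^{j−1}) − rank(N^j), giving [2, 1, 1]. So we have 1 block(s) of size 3, 1 block(s) of size 1 → block sizes [3, 1]

Assembling the blocks gives a Jordan form
J =
  [4, 1, 0, 0]
  [0, 4, 1, 0]
  [0, 0, 4, 0]
  [0, 0, 0, 4]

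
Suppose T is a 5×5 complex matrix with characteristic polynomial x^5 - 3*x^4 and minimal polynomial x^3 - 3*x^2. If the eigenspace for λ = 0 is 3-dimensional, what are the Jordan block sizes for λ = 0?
Block sizes for λ = 0: [2, 1, 1]

Step 1 — from the characteristic polynomial, algebraic multiplicity of λ = 0 is 4. From dim ker(T − (0)·I) = 3, there are exactly 3 Jordan blocks for λ = 0.
Step 2 — from the minimal polynomial, the factor (x − 0)^2 tells us the largest block for λ = 0 has size 2.
Step 3 — with total size 4, 3 blocks, and largest block 2, the block sizes (in nonincreasing order) are [2, 1, 1].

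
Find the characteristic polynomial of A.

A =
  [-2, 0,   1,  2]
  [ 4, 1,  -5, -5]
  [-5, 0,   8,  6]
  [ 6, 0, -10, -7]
x^4 - 6*x^2 + 8*x - 3

Expanding det(x·I − A) (e.g. by cofactor expansion or by noting that A is similar to its Jordan form J, which has the same characteristic polynomial as A) gives
  χ_A(x) = x^4 - 6*x^2 + 8*x - 3
which factors as (x - 1)^3*(x + 3). The eigenvalues (with algebraic multiplicities) are λ = -3 with multiplicity 1, λ = 1 with multiplicity 3.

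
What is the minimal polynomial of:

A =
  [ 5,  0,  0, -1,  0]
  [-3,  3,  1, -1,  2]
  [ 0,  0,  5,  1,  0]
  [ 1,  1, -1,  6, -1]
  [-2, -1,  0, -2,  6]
x^3 - 15*x^2 + 75*x - 125

The characteristic polynomial is χ_A(x) = (x - 5)^5, so the eigenvalues are known. The minimal polynomial is
  m_A(x) = Π_λ (x − λ)^{k_λ}
where k_λ is the size of the *largest* Jordan block for λ (equivalently, the smallest k with (A − λI)^k v = 0 for every generalised eigenvector v of λ).

  λ = 5: largest Jordan block has size 3, contributing (x − 5)^3

So m_A(x) = (x - 5)^3 = x^3 - 15*x^2 + 75*x - 125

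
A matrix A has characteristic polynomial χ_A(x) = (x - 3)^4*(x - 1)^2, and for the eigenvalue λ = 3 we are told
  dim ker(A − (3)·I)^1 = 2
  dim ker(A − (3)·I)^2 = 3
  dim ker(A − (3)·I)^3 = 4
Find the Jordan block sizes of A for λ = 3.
Block sizes for λ = 3: [3, 1]

From the dimensions of kernels of powers, the number of Jordan blocks of size at least j is d_j − d_{j−1} where d_j = dim ker(N^j) (with d_0 = 0). Computing the differences gives [2, 1, 1].
The number of blocks of size exactly k is (#blocks of size ≥ k) − (#blocks of size ≥ k + 1), so the partition is: 1 block(s) of size 1, 1 block(s) of size 3.
In nonincreasing order the block sizes are [3, 1].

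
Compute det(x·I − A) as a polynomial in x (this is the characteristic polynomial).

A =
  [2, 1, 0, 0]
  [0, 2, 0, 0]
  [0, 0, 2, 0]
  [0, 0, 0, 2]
x^4 - 8*x^3 + 24*x^2 - 32*x + 16

Expanding det(x·I − A) (e.g. by cofactor expansion or by noting that A is similar to its Jordan form J, which has the same characteristic polynomial as A) gives
  χ_A(x) = x^4 - 8*x^3 + 24*x^2 - 32*x + 16
which factors as (x - 2)^4. The eigenvalues (with algebraic multiplicities) are λ = 2 with multiplicity 4.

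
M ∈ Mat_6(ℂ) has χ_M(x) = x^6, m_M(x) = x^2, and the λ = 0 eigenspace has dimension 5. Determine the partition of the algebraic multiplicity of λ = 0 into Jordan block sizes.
Block sizes for λ = 0: [2, 1, 1, 1, 1]

Step 1 — from the characteristic polynomial, algebraic multiplicity of λ = 0 is 6. From dim ker(M − (0)·I) = 5, there are exactly 5 Jordan blocks for λ = 0.
Step 2 — from the minimal polynomial, the factor (x − 0)^2 tells us the largest block for λ = 0 has size 2.
Step 3 — with total size 6, 5 blocks, and largest block 2, the block sizes (in nonincreasing order) are [2, 1, 1, 1, 1].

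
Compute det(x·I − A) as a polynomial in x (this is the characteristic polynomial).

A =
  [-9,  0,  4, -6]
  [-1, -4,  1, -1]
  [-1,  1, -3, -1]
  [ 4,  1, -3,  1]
x^4 + 15*x^3 + 84*x^2 + 208*x + 192

Expanding det(x·I − A) (e.g. by cofactor expansion or by noting that A is similar to its Jordan form J, which has the same characteristic polynomial as A) gives
  χ_A(x) = x^4 + 15*x^3 + 84*x^2 + 208*x + 192
which factors as (x + 3)*(x + 4)^3. The eigenvalues (with algebraic multiplicities) are λ = -4 with multiplicity 3, λ = -3 with multiplicity 1.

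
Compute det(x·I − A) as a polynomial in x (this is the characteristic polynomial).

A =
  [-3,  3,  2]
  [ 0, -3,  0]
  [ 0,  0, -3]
x^3 + 9*x^2 + 27*x + 27

Expanding det(x·I − A) (e.g. by cofactor expansion or by noting that A is similar to its Jordan form J, which has the same characteristic polynomial as A) gives
  χ_A(x) = x^3 + 9*x^2 + 27*x + 27
which factors as (x + 3)^3. The eigenvalues (with algebraic multiplicities) are λ = -3 with multiplicity 3.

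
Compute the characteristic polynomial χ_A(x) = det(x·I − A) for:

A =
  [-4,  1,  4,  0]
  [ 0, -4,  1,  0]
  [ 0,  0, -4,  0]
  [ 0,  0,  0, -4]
x^4 + 16*x^3 + 96*x^2 + 256*x + 256

Expanding det(x·I − A) (e.g. by cofactor expansion or by noting that A is similar to its Jordan form J, which has the same characteristic polynomial as A) gives
  χ_A(x) = x^4 + 16*x^3 + 96*x^2 + 256*x + 256
which factors as (x + 4)^4. The eigenvalues (with algebraic multiplicities) are λ = -4 with multiplicity 4.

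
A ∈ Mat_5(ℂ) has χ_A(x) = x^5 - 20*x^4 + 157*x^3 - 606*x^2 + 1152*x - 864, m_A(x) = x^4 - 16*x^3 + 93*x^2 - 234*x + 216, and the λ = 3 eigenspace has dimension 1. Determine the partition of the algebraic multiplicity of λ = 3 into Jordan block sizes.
Block sizes for λ = 3: [2]

Step 1 — from the characteristic polynomial, algebraic multiplicity of λ = 3 is 2. From dim ker(A − (3)·I) = 1, there are exactly 1 Jordan blocks for λ = 3.
Step 2 — from the minimal polynomial, the factor (x − 3)^2 tells us the largest block for λ = 3 has size 2.
Step 3 — with total size 2, 1 blocks, and largest block 2, the block sizes (in nonincreasing order) are [2].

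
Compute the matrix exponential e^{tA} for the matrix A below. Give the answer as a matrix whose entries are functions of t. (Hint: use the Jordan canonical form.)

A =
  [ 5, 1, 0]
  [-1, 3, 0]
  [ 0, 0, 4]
e^{tA} =
  [t*exp(4*t) + exp(4*t), t*exp(4*t), 0]
  [-t*exp(4*t), -t*exp(4*t) + exp(4*t), 0]
  [0, 0, exp(4*t)]

Strategy: write A = P · J · P⁻¹ where J is a Jordan canonical form, so e^{tA} = P · e^{tJ} · P⁻¹, and e^{tJ} can be computed block-by-block.

A has Jordan form
J =
  [4, 1, 0]
  [0, 4, 0]
  [0, 0, 4]
(up to reordering of blocks).

Per-block formulas:
  For a 2×2 Jordan block J_2(4): exp(t · J_2(4)) = e^(4t)·(I + t·N), where N is the 2×2 nilpotent shift.
  For a 1×1 block at λ = 4: exp(t · [4]) = [e^(4t)].

After assembling e^{tJ} and conjugating by P, we get:

e^{tA} =
  [t*exp(4*t) + exp(4*t), t*exp(4*t), 0]
  [-t*exp(4*t), -t*exp(4*t) + exp(4*t), 0]
  [0, 0, exp(4*t)]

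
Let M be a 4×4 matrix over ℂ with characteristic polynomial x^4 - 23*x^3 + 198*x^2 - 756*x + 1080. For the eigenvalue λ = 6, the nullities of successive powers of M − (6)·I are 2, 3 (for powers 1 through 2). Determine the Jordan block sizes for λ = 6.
Block sizes for λ = 6: [2, 1]

From the dimensions of kernels of powers, the number of Jordan blocks of size at least j is d_j − d_{j−1} where d_j = dim ker(N^j) (with d_0 = 0). Computing the differences gives [2, 1].
The number of blocks of size exactly k is (#blocks of size ≥ k) − (#blocks of size ≥ k + 1), so the partition is: 1 block(s) of size 1, 1 block(s) of size 2.
In nonincreasing order the block sizes are [2, 1].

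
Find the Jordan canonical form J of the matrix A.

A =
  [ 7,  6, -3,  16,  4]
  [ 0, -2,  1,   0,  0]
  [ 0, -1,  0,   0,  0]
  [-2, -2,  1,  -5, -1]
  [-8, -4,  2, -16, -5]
J_3(-1) ⊕ J_2(-1)

The characteristic polynomial is
  det(x·I − A) = x^5 + 5*x^4 + 10*x^3 + 10*x^2 + 5*x + 1 = (x + 1)^5

Eigenvalues and multiplicities (the geometric multiplicity of λ is n − rank(A − λI), which equals the number of Jordan blocks for λ):
  λ = -1: algebraic multiplicity = 5, geometric multiplicity = 2

Determining the block sizes for each eigenvalue:
  λ = -1: with am = 5 and gm = 2, the partition is not yet determined (e.g. several partitions of 5 into 2 parts exist). Let N = A − (-1)·I. Computing rank(N^1) = 3, rank(N^2) = 1, rank(N^3) = 0; the number of blocks of size ≥ j is rank(N^{j−1}) − rank(N^j), giving [2, 2, 1]. So we have 1 block(s) of size 3, 1 block(s) of size 2 → block sizes [3, 2]

Assembling the blocks gives a Jordan form
J =
  [-1,  1,  0,  0,  0]
  [ 0, -1,  1,  0,  0]
  [ 0,  0, -1,  0,  0]
  [ 0,  0,  0, -1,  1]
  [ 0,  0,  0,  0, -1]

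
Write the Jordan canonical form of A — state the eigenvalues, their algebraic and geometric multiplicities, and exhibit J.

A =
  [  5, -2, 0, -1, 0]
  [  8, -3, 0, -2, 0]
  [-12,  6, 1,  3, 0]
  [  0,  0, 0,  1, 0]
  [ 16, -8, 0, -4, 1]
J_2(1) ⊕ J_1(1) ⊕ J_1(1) ⊕ J_1(1)

The characteristic polynomial is
  det(x·I − A) = x^5 - 5*x^4 + 10*x^3 - 10*x^2 + 5*x - 1 = (x - 1)^5

Eigenvalues and multiplicities (the geometric multiplicity of λ is n − rank(A − λI), which equals the number of Jordan blocks for λ):
  λ = 1: algebraic multiplicity = 5, geometric multiplicity = 4

Determining the block sizes for each eigenvalue:
  λ = 1: 4 blocks summing to 5 forces exactly one block of size 2 and the rest size 1 → block sizes [2, 1, 1, 1]

Assembling the blocks gives a Jordan form
J =
  [1, 1, 0, 0, 0]
  [0, 1, 0, 0, 0]
  [0, 0, 1, 0, 0]
  [0, 0, 0, 1, 0]
  [0, 0, 0, 0, 1]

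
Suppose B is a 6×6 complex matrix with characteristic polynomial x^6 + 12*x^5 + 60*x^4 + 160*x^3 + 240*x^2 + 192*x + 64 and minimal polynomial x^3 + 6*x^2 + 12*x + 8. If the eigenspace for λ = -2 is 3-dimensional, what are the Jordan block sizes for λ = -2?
Block sizes for λ = -2: [3, 2, 1]

Step 1 — from the characteristic polynomial, algebraic multiplicity of λ = -2 is 6. From dim ker(B − (-2)·I) = 3, there are exactly 3 Jordan blocks for λ = -2.
Step 2 — from the minimal polynomial, the factor (x + 2)^3 tells us the largest block for λ = -2 has size 3.
Step 3 — with total size 6, 3 blocks, and largest block 3, the block sizes (in nonincreasing order) are [3, 2, 1].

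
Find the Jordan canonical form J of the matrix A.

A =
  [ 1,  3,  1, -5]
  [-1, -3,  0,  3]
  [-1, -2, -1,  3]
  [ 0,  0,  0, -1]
J_3(-1) ⊕ J_1(-1)

The characteristic polynomial is
  det(x·I − A) = x^4 + 4*x^3 + 6*x^2 + 4*x + 1 = (x + 1)^4

Eigenvalues and multiplicities (the geometric multiplicity of λ is n − rank(A − λI), which equals the number of Jordan blocks for λ):
  λ = -1: algebraic multiplicity = 4, geometric multiplicity = 2

Determining the block sizes for each eigenvalue:
  λ = -1: with am = 4 and gm = 2, the partition is not yet determined (e.g. several partitions of 4 into 2 parts exist). Let N = A − (-1)·I. Computing rank(N^1) = 2, rank(N^2) = 1, rank(N^3) = 0; the number of blocks of size ≥ j is rank(N^{j−1}) − rank(N^j), giving [2, 1, 1]. So we have 1 block(s) of size 3, 1 block(s) of size 1 → block sizes [3, 1]

Assembling the blocks gives a Jordan form
J =
  [-1,  1,  0,  0]
  [ 0, -1,  1,  0]
  [ 0,  0, -1,  0]
  [ 0,  0,  0, -1]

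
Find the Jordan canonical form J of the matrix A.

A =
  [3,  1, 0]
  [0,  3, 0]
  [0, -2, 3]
J_2(3) ⊕ J_1(3)

The characteristic polynomial is
  det(x·I − A) = x^3 - 9*x^2 + 27*x - 27 = (x - 3)^3

Eigenvalues and multiplicities (the geometric multiplicity of λ is n − rank(A − λI), which equals the number of Jordan blocks for λ):
  λ = 3: algebraic multiplicity = 3, geometric multiplicity = 2

Determining the block sizes for each eigenvalue:
  λ = 3: 2 blocks summing to 3 forces exactly one block of size 2 and the rest size 1 → block sizes [2, 1]

Assembling the blocks gives a Jordan form
J =
  [3, 1, 0]
  [0, 3, 0]
  [0, 0, 3]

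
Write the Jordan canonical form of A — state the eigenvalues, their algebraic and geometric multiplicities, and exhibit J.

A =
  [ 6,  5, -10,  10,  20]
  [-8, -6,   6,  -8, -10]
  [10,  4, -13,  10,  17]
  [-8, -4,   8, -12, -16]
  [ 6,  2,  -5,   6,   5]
J_2(-4) ⊕ J_2(-4) ⊕ J_1(-4)

The characteristic polynomial is
  det(x·I − A) = x^5 + 20*x^4 + 160*x^3 + 640*x^2 + 1280*x + 1024 = (x + 4)^5

Eigenvalues and multiplicities (the geometric multiplicity of λ is n − rank(A − λI), which equals the number of Jordan blocks for λ):
  λ = -4: algebraic multiplicity = 5, geometric multiplicity = 3

Determining the block sizes for each eigenvalue:
  λ = -4: with am = 5 and gm = 3, the partition is not yet determined (e.g. several partitions of 5 into 3 parts exist). Let N = A − (-4)·I. Computing rank(N^1) = 2, rank(N^2) = 0; the number of blocks of size ≥ j is rank(N^{j−1}) − rank(N^j), giving [3, 2]. So we have 2 block(s) of size 2, 1 block(s) of size 1 → block sizes [2, 2, 1]

Assembling the blocks gives a Jordan form
J =
  [-4,  1,  0,  0,  0]
  [ 0, -4,  0,  0,  0]
  [ 0,  0, -4,  1,  0]
  [ 0,  0,  0, -4,  0]
  [ 0,  0,  0,  0, -4]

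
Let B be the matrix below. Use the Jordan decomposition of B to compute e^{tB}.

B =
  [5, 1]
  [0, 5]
e^{tB} =
  [exp(5*t), t*exp(5*t)]
  [0, exp(5*t)]

Strategy: write B = P · J · P⁻¹ where J is a Jordan canonical form, so e^{tB} = P · e^{tJ} · P⁻¹, and e^{tJ} can be computed block-by-block.

B has Jordan form
J =
  [5, 1]
  [0, 5]
(up to reordering of blocks).

Per-block formulas:
  For a 2×2 Jordan block J_2(5): exp(t · J_2(5)) = e^(5t)·(I + t·N), where N is the 2×2 nilpotent shift.

After assembling e^{tJ} and conjugating by P, we get:

e^{tB} =
  [exp(5*t), t*exp(5*t)]
  [0, exp(5*t)]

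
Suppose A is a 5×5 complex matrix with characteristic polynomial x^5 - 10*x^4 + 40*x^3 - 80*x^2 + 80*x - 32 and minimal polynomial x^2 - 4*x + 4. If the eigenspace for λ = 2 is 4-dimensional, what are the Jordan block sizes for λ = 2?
Block sizes for λ = 2: [2, 1, 1, 1]

Step 1 — from the characteristic polynomial, algebraic multiplicity of λ = 2 is 5. From dim ker(A − (2)·I) = 4, there are exactly 4 Jordan blocks for λ = 2.
Step 2 — from the minimal polynomial, the factor (x − 2)^2 tells us the largest block for λ = 2 has size 2.
Step 3 — with total size 5, 4 blocks, and largest block 2, the block sizes (in nonincreasing order) are [2, 1, 1, 1].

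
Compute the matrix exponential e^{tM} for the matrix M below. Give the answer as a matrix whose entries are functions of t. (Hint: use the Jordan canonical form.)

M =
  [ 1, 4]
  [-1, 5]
e^{tM} =
  [-2*t*exp(3*t) + exp(3*t), 4*t*exp(3*t)]
  [-t*exp(3*t), 2*t*exp(3*t) + exp(3*t)]

Strategy: write M = P · J · P⁻¹ where J is a Jordan canonical form, so e^{tM} = P · e^{tJ} · P⁻¹, and e^{tJ} can be computed block-by-block.

M has Jordan form
J =
  [3, 1]
  [0, 3]
(up to reordering of blocks).

Per-block formulas:
  For a 2×2 Jordan block J_2(3): exp(t · J_2(3)) = e^(3t)·(I + t·N), where N is the 2×2 nilpotent shift.

After assembling e^{tJ} and conjugating by P, we get:

e^{tM} =
  [-2*t*exp(3*t) + exp(3*t), 4*t*exp(3*t)]
  [-t*exp(3*t), 2*t*exp(3*t) + exp(3*t)]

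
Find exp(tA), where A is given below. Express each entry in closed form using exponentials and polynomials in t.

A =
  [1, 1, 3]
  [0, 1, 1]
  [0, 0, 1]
e^{tA} =
  [exp(t), t*exp(t), t^2*exp(t)/2 + 3*t*exp(t)]
  [0, exp(t), t*exp(t)]
  [0, 0, exp(t)]

Strategy: write A = P · J · P⁻¹ where J is a Jordan canonical form, so e^{tA} = P · e^{tJ} · P⁻¹, and e^{tJ} can be computed block-by-block.

A has Jordan form
J =
  [1, 1, 0]
  [0, 1, 1]
  [0, 0, 1]
(up to reordering of blocks).

Per-block formulas:
  For a 3×3 Jordan block J_3(1): exp(t · J_3(1)) = e^(1t)·(I + t·N + (t^2/2)·N^2), where N is the 3×3 nilpotent shift.

After assembling e^{tJ} and conjugating by P, we get:

e^{tA} =
  [exp(t), t*exp(t), t^2*exp(t)/2 + 3*t*exp(t)]
  [0, exp(t), t*exp(t)]
  [0, 0, exp(t)]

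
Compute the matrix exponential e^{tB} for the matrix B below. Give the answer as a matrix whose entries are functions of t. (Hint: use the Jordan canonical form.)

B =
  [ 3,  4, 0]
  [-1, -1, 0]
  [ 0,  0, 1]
e^{tB} =
  [2*t*exp(t) + exp(t), 4*t*exp(t), 0]
  [-t*exp(t), -2*t*exp(t) + exp(t), 0]
  [0, 0, exp(t)]

Strategy: write B = P · J · P⁻¹ where J is a Jordan canonical form, so e^{tB} = P · e^{tJ} · P⁻¹, and e^{tJ} can be computed block-by-block.

B has Jordan form
J =
  [1, 1, 0]
  [0, 1, 0]
  [0, 0, 1]
(up to reordering of blocks).

Per-block formulas:
  For a 2×2 Jordan block J_2(1): exp(t · J_2(1)) = e^(1t)·(I + t·N), where N is the 2×2 nilpotent shift.
  For a 1×1 block at λ = 1: exp(t · [1]) = [e^(1t)].

After assembling e^{tJ} and conjugating by P, we get:

e^{tB} =
  [2*t*exp(t) + exp(t), 4*t*exp(t), 0]
  [-t*exp(t), -2*t*exp(t) + exp(t), 0]
  [0, 0, exp(t)]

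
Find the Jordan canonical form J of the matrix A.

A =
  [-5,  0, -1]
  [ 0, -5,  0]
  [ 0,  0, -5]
J_2(-5) ⊕ J_1(-5)

The characteristic polynomial is
  det(x·I − A) = x^3 + 15*x^2 + 75*x + 125 = (x + 5)^3

Eigenvalues and multiplicities (the geometric multiplicity of λ is n − rank(A − λI), which equals the number of Jordan blocks for λ):
  λ = -5: algebraic multiplicity = 3, geometric multiplicity = 2

Determining the block sizes for each eigenvalue:
  λ = -5: 2 blocks summing to 3 forces exactly one block of size 2 and the rest size 1 → block sizes [2, 1]

Assembling the blocks gives a Jordan form
J =
  [-5,  1,  0]
  [ 0, -5,  0]
  [ 0,  0, -5]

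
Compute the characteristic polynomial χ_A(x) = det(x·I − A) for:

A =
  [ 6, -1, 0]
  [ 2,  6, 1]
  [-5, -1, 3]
x^3 - 15*x^2 + 75*x - 125

Expanding det(x·I − A) (e.g. by cofactor expansion or by noting that A is similar to its Jordan form J, which has the same characteristic polynomial as A) gives
  χ_A(x) = x^3 - 15*x^2 + 75*x - 125
which factors as (x - 5)^3. The eigenvalues (with algebraic multiplicities) are λ = 5 with multiplicity 3.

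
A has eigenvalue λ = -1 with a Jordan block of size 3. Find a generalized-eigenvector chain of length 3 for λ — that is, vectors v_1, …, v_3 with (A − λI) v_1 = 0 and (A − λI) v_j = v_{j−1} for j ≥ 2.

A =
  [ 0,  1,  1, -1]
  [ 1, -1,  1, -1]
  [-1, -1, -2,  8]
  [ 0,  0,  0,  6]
A Jordan chain for λ = -1 of length 3:
v_1 = (1, 0, -1, 0)ᵀ
v_2 = (1, 1, -1, 0)ᵀ
v_3 = (1, 0, 0, 0)ᵀ

Let N = A − (-1)·I. We want v_3 with N^3 v_3 = 0 but N^2 v_3 ≠ 0; then v_{j-1} := N · v_j for j = 3, …, 2.

Pick v_3 = (1, 0, 0, 0)ᵀ.
Then v_2 = N · v_3 = (1, 1, -1, 0)ᵀ.
Then v_1 = N · v_2 = (1, 0, -1, 0)ᵀ.

Sanity check: (A − (-1)·I) v_1 = (0, 0, 0, 0)ᵀ = 0. ✓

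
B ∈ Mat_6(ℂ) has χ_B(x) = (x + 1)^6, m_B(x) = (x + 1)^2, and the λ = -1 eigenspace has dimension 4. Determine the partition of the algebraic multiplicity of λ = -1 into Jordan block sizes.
Block sizes for λ = -1: [2, 2, 1, 1]

Step 1 — from the characteristic polynomial, algebraic multiplicity of λ = -1 is 6. From dim ker(B − (-1)·I) = 4, there are exactly 4 Jordan blocks for λ = -1.
Step 2 — from the minimal polynomial, the factor (x + 1)^2 tells us the largest block for λ = -1 has size 2.
Step 3 — with total size 6, 4 blocks, and largest block 2, the block sizes (in nonincreasing order) are [2, 2, 1, 1].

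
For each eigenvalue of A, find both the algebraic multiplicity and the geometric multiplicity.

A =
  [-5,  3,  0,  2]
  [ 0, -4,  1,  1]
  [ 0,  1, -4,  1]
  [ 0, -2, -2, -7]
λ = -5: alg = 4, geom = 2

Step 1 — factor the characteristic polynomial to read off the algebraic multiplicities:
  χ_A(x) = (x + 5)^4

Step 2 — compute geometric multiplicities via the rank-nullity identity g(λ) = n − rank(A − λI):
  rank(A − (-5)·I) = 2, so dim ker(A − (-5)·I) = n − 2 = 2

Summary:
  λ = -5: algebraic multiplicity = 4, geometric multiplicity = 2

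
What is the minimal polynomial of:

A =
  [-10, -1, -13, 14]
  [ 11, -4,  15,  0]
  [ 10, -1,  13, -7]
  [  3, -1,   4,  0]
x^4 + x^3

The characteristic polynomial is χ_A(x) = x^3*(x + 1), so the eigenvalues are known. The minimal polynomial is
  m_A(x) = Π_λ (x − λ)^{k_λ}
where k_λ is the size of the *largest* Jordan block for λ (equivalently, the smallest k with (A − λI)^k v = 0 for every generalised eigenvector v of λ).

  λ = -1: largest Jordan block has size 1, contributing (x + 1)
  λ = 0: largest Jordan block has size 3, contributing (x − 0)^3

So m_A(x) = x^3*(x + 1) = x^4 + x^3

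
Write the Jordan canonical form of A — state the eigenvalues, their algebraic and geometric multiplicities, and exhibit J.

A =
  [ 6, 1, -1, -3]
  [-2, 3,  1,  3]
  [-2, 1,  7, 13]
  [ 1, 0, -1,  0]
J_3(4) ⊕ J_1(4)

The characteristic polynomial is
  det(x·I − A) = x^4 - 16*x^3 + 96*x^2 - 256*x + 256 = (x - 4)^4

Eigenvalues and multiplicities (the geometric multiplicity of λ is n − rank(A − λI), which equals the number of Jordan blocks for λ):
  λ = 4: algebraic multiplicity = 4, geometric multiplicity = 2

Determining the block sizes for each eigenvalue:
  λ = 4: with am = 4 and gm = 2, the partition is not yet determined (e.g. several partitions of 4 into 2 parts exist). Let N = A − (4)·I. Computing rank(N^1) = 2, rank(N^2) = 1, rank(N^3) = 0; the number of blocks of size ≥ j is rank(N^{j−1}) − rank(N^j), giving [2, 1, 1]. So we have 1 block(s) of size 3, 1 block(s) of size 1 → block sizes [3, 1]

Assembling the blocks gives a Jordan form
J =
  [4, 1, 0, 0]
  [0, 4, 1, 0]
  [0, 0, 4, 0]
  [0, 0, 0, 4]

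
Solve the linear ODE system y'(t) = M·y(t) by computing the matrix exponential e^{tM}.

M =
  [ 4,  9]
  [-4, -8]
e^{tM} =
  [6*t*exp(-2*t) + exp(-2*t), 9*t*exp(-2*t)]
  [-4*t*exp(-2*t), -6*t*exp(-2*t) + exp(-2*t)]

Strategy: write M = P · J · P⁻¹ where J is a Jordan canonical form, so e^{tM} = P · e^{tJ} · P⁻¹, and e^{tJ} can be computed block-by-block.

M has Jordan form
J =
  [-2,  1]
  [ 0, -2]
(up to reordering of blocks).

Per-block formulas:
  For a 2×2 Jordan block J_2(-2): exp(t · J_2(-2)) = e^(-2t)·(I + t·N), where N is the 2×2 nilpotent shift.

After assembling e^{tJ} and conjugating by P, we get:

e^{tM} =
  [6*t*exp(-2*t) + exp(-2*t), 9*t*exp(-2*t)]
  [-4*t*exp(-2*t), -6*t*exp(-2*t) + exp(-2*t)]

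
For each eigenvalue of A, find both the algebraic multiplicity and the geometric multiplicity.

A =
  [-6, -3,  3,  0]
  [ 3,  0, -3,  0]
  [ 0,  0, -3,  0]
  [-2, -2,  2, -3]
λ = -3: alg = 4, geom = 3

Step 1 — factor the characteristic polynomial to read off the algebraic multiplicities:
  χ_A(x) = (x + 3)^4

Step 2 — compute geometric multiplicities via the rank-nullity identity g(λ) = n − rank(A − λI):
  rank(A − (-3)·I) = 1, so dim ker(A − (-3)·I) = n − 1 = 3

Summary:
  λ = -3: algebraic multiplicity = 4, geometric multiplicity = 3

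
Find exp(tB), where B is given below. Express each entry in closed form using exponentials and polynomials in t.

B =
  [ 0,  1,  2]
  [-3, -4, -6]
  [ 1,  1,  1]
e^{tB} =
  [t*exp(-t) + exp(-t), t*exp(-t), 2*t*exp(-t)]
  [-3*t*exp(-t), -3*t*exp(-t) + exp(-t), -6*t*exp(-t)]
  [t*exp(-t), t*exp(-t), 2*t*exp(-t) + exp(-t)]

Strategy: write B = P · J · P⁻¹ where J is a Jordan canonical form, so e^{tB} = P · e^{tJ} · P⁻¹, and e^{tJ} can be computed block-by-block.

B has Jordan form
J =
  [-1,  1,  0]
  [ 0, -1,  0]
  [ 0,  0, -1]
(up to reordering of blocks).

Per-block formulas:
  For a 1×1 block at λ = -1: exp(t · [-1]) = [e^(-1t)].
  For a 2×2 Jordan block J_2(-1): exp(t · J_2(-1)) = e^(-1t)·(I + t·N), where N is the 2×2 nilpotent shift.

After assembling e^{tJ} and conjugating by P, we get:

e^{tB} =
  [t*exp(-t) + exp(-t), t*exp(-t), 2*t*exp(-t)]
  [-3*t*exp(-t), -3*t*exp(-t) + exp(-t), -6*t*exp(-t)]
  [t*exp(-t), t*exp(-t), 2*t*exp(-t) + exp(-t)]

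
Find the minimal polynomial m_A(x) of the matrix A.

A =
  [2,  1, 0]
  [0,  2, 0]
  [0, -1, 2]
x^2 - 4*x + 4

The characteristic polynomial is χ_A(x) = (x - 2)^3, so the eigenvalues are known. The minimal polynomial is
  m_A(x) = Π_λ (x − λ)^{k_λ}
where k_λ is the size of the *largest* Jordan block for λ (equivalently, the smallest k with (A − λI)^k v = 0 for every generalised eigenvector v of λ).

  λ = 2: largest Jordan block has size 2, contributing (x − 2)^2

So m_A(x) = (x - 2)^2 = x^2 - 4*x + 4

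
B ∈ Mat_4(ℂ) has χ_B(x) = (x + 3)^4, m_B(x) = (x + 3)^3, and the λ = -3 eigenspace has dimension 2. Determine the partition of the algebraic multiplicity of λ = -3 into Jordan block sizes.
Block sizes for λ = -3: [3, 1]

Step 1 — from the characteristic polynomial, algebraic multiplicity of λ = -3 is 4. From dim ker(B − (-3)·I) = 2, there are exactly 2 Jordan blocks for λ = -3.
Step 2 — from the minimal polynomial, the factor (x + 3)^3 tells us the largest block for λ = -3 has size 3.
Step 3 — with total size 4, 2 blocks, and largest block 3, the block sizes (in nonincreasing order) are [3, 1].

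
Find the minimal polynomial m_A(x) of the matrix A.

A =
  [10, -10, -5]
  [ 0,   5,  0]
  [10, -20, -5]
x^2 - 5*x

The characteristic polynomial is χ_A(x) = x*(x - 5)^2, so the eigenvalues are known. The minimal polynomial is
  m_A(x) = Π_λ (x − λ)^{k_λ}
where k_λ is the size of the *largest* Jordan block for λ (equivalently, the smallest k with (A − λI)^k v = 0 for every generalised eigenvector v of λ).

  λ = 0: largest Jordan block has size 1, contributing (x − 0)
  λ = 5: largest Jordan block has size 1, contributing (x − 5)

So m_A(x) = x*(x - 5) = x^2 - 5*x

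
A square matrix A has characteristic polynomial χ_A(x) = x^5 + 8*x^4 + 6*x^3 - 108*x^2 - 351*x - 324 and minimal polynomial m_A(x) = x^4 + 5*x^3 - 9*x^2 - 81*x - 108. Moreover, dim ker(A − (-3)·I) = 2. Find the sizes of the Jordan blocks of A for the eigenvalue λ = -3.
Block sizes for λ = -3: [3, 1]

Step 1 — from the characteristic polynomial, algebraic multiplicity of λ = -3 is 4. From dim ker(A − (-3)·I) = 2, there are exactly 2 Jordan blocks for λ = -3.
Step 2 — from the minimal polynomial, the factor (x + 3)^3 tells us the largest block for λ = -3 has size 3.
Step 3 — with total size 4, 2 blocks, and largest block 3, the block sizes (in nonincreasing order) are [3, 1].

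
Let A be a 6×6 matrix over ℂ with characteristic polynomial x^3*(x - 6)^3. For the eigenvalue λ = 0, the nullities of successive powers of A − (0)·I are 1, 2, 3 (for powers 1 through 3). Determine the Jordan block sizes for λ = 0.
Block sizes for λ = 0: [3]

From the dimensions of kernels of powers, the number of Jordan blocks of size at least j is d_j − d_{j−1} where d_j = dim ker(N^j) (with d_0 = 0). Computing the differences gives [1, 1, 1].
The number of blocks of size exactly k is (#blocks of size ≥ k) − (#blocks of size ≥ k + 1), so the partition is: 1 block(s) of size 3.
In nonincreasing order the block sizes are [3].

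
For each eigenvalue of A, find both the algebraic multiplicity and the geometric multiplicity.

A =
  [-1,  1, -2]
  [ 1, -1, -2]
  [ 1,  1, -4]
λ = -2: alg = 3, geom = 2

Step 1 — factor the characteristic polynomial to read off the algebraic multiplicities:
  χ_A(x) = (x + 2)^3

Step 2 — compute geometric multiplicities via the rank-nullity identity g(λ) = n − rank(A − λI):
  rank(A − (-2)·I) = 1, so dim ker(A − (-2)·I) = n − 1 = 2

Summary:
  λ = -2: algebraic multiplicity = 3, geometric multiplicity = 2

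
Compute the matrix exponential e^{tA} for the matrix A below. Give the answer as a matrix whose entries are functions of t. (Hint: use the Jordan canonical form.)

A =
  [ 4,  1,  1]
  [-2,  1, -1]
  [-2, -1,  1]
e^{tA} =
  [2*t*exp(2*t) + exp(2*t), t*exp(2*t), t*exp(2*t)]
  [-2*t*exp(2*t), -t*exp(2*t) + exp(2*t), -t*exp(2*t)]
  [-2*t*exp(2*t), -t*exp(2*t), -t*exp(2*t) + exp(2*t)]

Strategy: write A = P · J · P⁻¹ where J is a Jordan canonical form, so e^{tA} = P · e^{tJ} · P⁻¹, and e^{tJ} can be computed block-by-block.

A has Jordan form
J =
  [2, 1, 0]
  [0, 2, 0]
  [0, 0, 2]
(up to reordering of blocks).

Per-block formulas:
  For a 2×2 Jordan block J_2(2): exp(t · J_2(2)) = e^(2t)·(I + t·N), where N is the 2×2 nilpotent shift.
  For a 1×1 block at λ = 2: exp(t · [2]) = [e^(2t)].

After assembling e^{tJ} and conjugating by P, we get:

e^{tA} =
  [2*t*exp(2*t) + exp(2*t), t*exp(2*t), t*exp(2*t)]
  [-2*t*exp(2*t), -t*exp(2*t) + exp(2*t), -t*exp(2*t)]
  [-2*t*exp(2*t), -t*exp(2*t), -t*exp(2*t) + exp(2*t)]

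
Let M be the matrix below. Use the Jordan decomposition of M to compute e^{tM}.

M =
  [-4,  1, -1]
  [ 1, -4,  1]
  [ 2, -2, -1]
e^{tM} =
  [-t*exp(-3*t) + exp(-3*t), t*exp(-3*t), -t*exp(-3*t)]
  [t*exp(-3*t), -t*exp(-3*t) + exp(-3*t), t*exp(-3*t)]
  [2*t*exp(-3*t), -2*t*exp(-3*t), 2*t*exp(-3*t) + exp(-3*t)]

Strategy: write M = P · J · P⁻¹ where J is a Jordan canonical form, so e^{tM} = P · e^{tJ} · P⁻¹, and e^{tJ} can be computed block-by-block.

M has Jordan form
J =
  [-3,  1,  0]
  [ 0, -3,  0]
  [ 0,  0, -3]
(up to reordering of blocks).

Per-block formulas:
  For a 1×1 block at λ = -3: exp(t · [-3]) = [e^(-3t)].
  For a 2×2 Jordan block J_2(-3): exp(t · J_2(-3)) = e^(-3t)·(I + t·N), where N is the 2×2 nilpotent shift.

After assembling e^{tJ} and conjugating by P, we get:

e^{tM} =
  [-t*exp(-3*t) + exp(-3*t), t*exp(-3*t), -t*exp(-3*t)]
  [t*exp(-3*t), -t*exp(-3*t) + exp(-3*t), t*exp(-3*t)]
  [2*t*exp(-3*t), -2*t*exp(-3*t), 2*t*exp(-3*t) + exp(-3*t)]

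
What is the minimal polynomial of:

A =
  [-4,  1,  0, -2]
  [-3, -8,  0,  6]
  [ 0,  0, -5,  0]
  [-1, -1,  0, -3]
x^2 + 10*x + 25

The characteristic polynomial is χ_A(x) = (x + 5)^4, so the eigenvalues are known. The minimal polynomial is
  m_A(x) = Π_λ (x − λ)^{k_λ}
where k_λ is the size of the *largest* Jordan block for λ (equivalently, the smallest k with (A − λI)^k v = 0 for every generalised eigenvector v of λ).

  λ = -5: largest Jordan block has size 2, contributing (x + 5)^2

So m_A(x) = (x + 5)^2 = x^2 + 10*x + 25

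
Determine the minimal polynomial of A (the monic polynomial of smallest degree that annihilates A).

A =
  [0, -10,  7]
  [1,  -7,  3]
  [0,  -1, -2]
x^3 + 9*x^2 + 27*x + 27

The characteristic polynomial is χ_A(x) = (x + 3)^3, so the eigenvalues are known. The minimal polynomial is
  m_A(x) = Π_λ (x − λ)^{k_λ}
where k_λ is the size of the *largest* Jordan block for λ (equivalently, the smallest k with (A − λI)^k v = 0 for every generalised eigenvector v of λ).

  λ = -3: largest Jordan block has size 3, contributing (x + 3)^3

So m_A(x) = (x + 3)^3 = x^3 + 9*x^2 + 27*x + 27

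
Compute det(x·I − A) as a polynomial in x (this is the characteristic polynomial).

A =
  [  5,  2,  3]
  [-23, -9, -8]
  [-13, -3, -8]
x^3 + 12*x^2 + 48*x + 64

Expanding det(x·I − A) (e.g. by cofactor expansion or by noting that A is similar to its Jordan form J, which has the same characteristic polynomial as A) gives
  χ_A(x) = x^3 + 12*x^2 + 48*x + 64
which factors as (x + 4)^3. The eigenvalues (with algebraic multiplicities) are λ = -4 with multiplicity 3.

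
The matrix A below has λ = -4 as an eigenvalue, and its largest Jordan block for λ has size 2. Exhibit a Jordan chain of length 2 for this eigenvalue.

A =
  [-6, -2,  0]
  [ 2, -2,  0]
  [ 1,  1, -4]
A Jordan chain for λ = -4 of length 2:
v_1 = (-2, 2, 1)ᵀ
v_2 = (1, 0, 0)ᵀ

Let N = A − (-4)·I. We want v_2 with N^2 v_2 = 0 but N^1 v_2 ≠ 0; then v_{j-1} := N · v_j for j = 2, …, 2.

Pick v_2 = (1, 0, 0)ᵀ.
Then v_1 = N · v_2 = (-2, 2, 1)ᵀ.

Sanity check: (A − (-4)·I) v_1 = (0, 0, 0)ᵀ = 0. ✓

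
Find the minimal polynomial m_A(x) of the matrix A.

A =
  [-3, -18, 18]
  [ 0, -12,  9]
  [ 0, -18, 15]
x^2 - 3*x - 18

The characteristic polynomial is χ_A(x) = (x - 6)*(x + 3)^2, so the eigenvalues are known. The minimal polynomial is
  m_A(x) = Π_λ (x − λ)^{k_λ}
where k_λ is the size of the *largest* Jordan block for λ (equivalently, the smallest k with (A − λI)^k v = 0 for every generalised eigenvector v of λ).

  λ = -3: largest Jordan block has size 1, contributing (x + 3)
  λ = 6: largest Jordan block has size 1, contributing (x − 6)

So m_A(x) = (x - 6)*(x + 3) = x^2 - 3*x - 18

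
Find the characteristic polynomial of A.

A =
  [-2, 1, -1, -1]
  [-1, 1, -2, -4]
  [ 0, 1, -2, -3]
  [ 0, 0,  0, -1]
x^4 + 4*x^3 + 6*x^2 + 4*x + 1

Expanding det(x·I − A) (e.g. by cofactor expansion or by noting that A is similar to its Jordan form J, which has the same characteristic polynomial as A) gives
  χ_A(x) = x^4 + 4*x^3 + 6*x^2 + 4*x + 1
which factors as (x + 1)^4. The eigenvalues (with algebraic multiplicities) are λ = -1 with multiplicity 4.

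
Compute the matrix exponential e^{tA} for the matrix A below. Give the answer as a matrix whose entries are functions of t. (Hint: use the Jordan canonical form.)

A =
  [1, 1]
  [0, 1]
e^{tA} =
  [exp(t), t*exp(t)]
  [0, exp(t)]

Strategy: write A = P · J · P⁻¹ where J is a Jordan canonical form, so e^{tA} = P · e^{tJ} · P⁻¹, and e^{tJ} can be computed block-by-block.

A has Jordan form
J =
  [1, 1]
  [0, 1]
(up to reordering of blocks).

Per-block formulas:
  For a 2×2 Jordan block J_2(1): exp(t · J_2(1)) = e^(1t)·(I + t·N), where N is the 2×2 nilpotent shift.

After assembling e^{tJ} and conjugating by P, we get:

e^{tA} =
  [exp(t), t*exp(t)]
  [0, exp(t)]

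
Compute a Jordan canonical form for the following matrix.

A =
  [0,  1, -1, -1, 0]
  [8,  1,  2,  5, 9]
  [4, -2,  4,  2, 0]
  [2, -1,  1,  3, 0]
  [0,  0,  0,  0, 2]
J_3(2) ⊕ J_1(2) ⊕ J_1(2)

The characteristic polynomial is
  det(x·I − A) = x^5 - 10*x^4 + 40*x^3 - 80*x^2 + 80*x - 32 = (x - 2)^5

Eigenvalues and multiplicities (the geometric multiplicity of λ is n − rank(A − λI), which equals the number of Jordan blocks for λ):
  λ = 2: algebraic multiplicity = 5, geometric multiplicity = 3

Determining the block sizes for each eigenvalue:
  λ = 2: with am = 5 and gm = 3, the partition is not yet determined (e.g. several partitions of 5 into 3 parts exist). Let N = A − (2)·I. Computing rank(N^1) = 2, rank(N^2) = 1, rank(N^3) = 0; the number of blocks of size ≥ j is rank(N^{j−1}) − rank(N^j), giving [3, 1, 1]. So we have 1 block(s) of size 3, 2 block(s) of size 1 → block sizes [3, 1, 1]

Assembling the blocks gives a Jordan form
J =
  [2, 1, 0, 0, 0]
  [0, 2, 1, 0, 0]
  [0, 0, 2, 0, 0]
  [0, 0, 0, 2, 0]
  [0, 0, 0, 0, 2]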